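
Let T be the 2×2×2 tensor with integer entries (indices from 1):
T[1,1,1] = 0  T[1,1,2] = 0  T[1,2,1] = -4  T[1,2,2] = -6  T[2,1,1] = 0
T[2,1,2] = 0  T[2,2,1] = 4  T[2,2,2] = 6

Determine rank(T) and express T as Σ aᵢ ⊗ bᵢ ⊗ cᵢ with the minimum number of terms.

rank(T) = 1

Lower bound: T ≠ 0 (e.g. T[1,2,1] = -4), so rank(T) ≥ 1.
Upper bound: if T = a ⊗ b ⊗ c then every fibre of T is a multiple of the corresponding factor, so read the factors off the fibres through the nonzero entry T[1,2,1] = -4.
The mode-1 fibre T[:,2,1] = [-4, 4] gives a = [1, -1] (primitive direction); the mode-2 fibre T[1,:,1] = [0, -4] gives b = [0, 1]; then c[k] = T[1,2,k] / (a[1]·b[2]) = [-4, -6] / 1 = [-4, -6].
Expanding [1, -1] ⊗ [0, 1] ⊗ [-4, -6] reproduces all 8 entries of T, so T = [1, -1] ⊗ [0, 1] ⊗ [-4, -6] and rank(T) ≤ 1.
These bounds meet, so rank(T) = 1.
Check entry T[2,1,2] = 0: (-1)·(0)·(-6) = 0.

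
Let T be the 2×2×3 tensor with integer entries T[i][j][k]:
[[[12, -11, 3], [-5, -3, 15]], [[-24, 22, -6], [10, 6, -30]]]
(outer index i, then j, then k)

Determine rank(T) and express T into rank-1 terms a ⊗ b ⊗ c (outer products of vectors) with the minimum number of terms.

rank(T) = 2

Lower bound: the mode-3 unfolding of T (rows indexed by k, columns by (i,j) = (0,0), (0,1), (1,0), (1,1)) is [[12, -5, -24, 10], [-11, -3, 22, 6], [3, 15, -6, -30]].
There the 2×2 minor on rows k ∈ {0, 1}, columns (i,j) ∈ {(0,0), (0,1)} is det [[12, -5], [-11, -3]] = -91 ≠ 0, so this unfolding has rank ≥ 2; CP rank is at least every unfolding rank, so rank(T) ≥ 2. (Flattening ranks never certify an upper bound on CP rank; for that we must actually write T with 2 rank-1 terms.)
Upper bound — finding two terms. Every mode-1 slice of T is a multiple of one matrix: T[i,:,:] = a[i]·M with a = [1, -2] and M = [[12, -11, 3], [-5, -3, 15]] (rows indexed by j, columns by k). So it suffices to write M as a sum of two rank-1 matrices.
Splitting M by its rows (j = 0, 1), M = [1, 0][12, -11, 3]ᵀ + [0, 1][-5, -3, 15]ᵀ.
Hence T = [1, -2] ⊗ [1, 0] ⊗ [12, -11, 3] + [1, -2] ⊗ [0, 1] ⊗ [-5, -3, 15], so rank(T) ≤ 2.
These bounds meet, so rank(T) = 2.
Check entry T[1,0,1] = 22: (-2)·(1)·(-11) + (-2)·(0)·(-3) = 22.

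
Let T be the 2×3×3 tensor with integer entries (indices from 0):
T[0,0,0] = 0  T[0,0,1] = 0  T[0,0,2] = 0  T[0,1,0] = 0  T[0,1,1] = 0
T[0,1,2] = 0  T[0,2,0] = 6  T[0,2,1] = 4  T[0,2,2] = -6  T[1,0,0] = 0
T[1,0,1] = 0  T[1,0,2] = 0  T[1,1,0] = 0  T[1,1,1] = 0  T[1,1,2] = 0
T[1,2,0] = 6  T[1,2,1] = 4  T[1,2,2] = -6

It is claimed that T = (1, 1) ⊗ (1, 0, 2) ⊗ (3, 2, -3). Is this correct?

No

Reconstruct entry (0,0,0) from the claimed factors: Σₗ aₗ[0]bₗ[0]cₗ[0] = (1)·(1)·(3) = 3, but T[0,0,0] = 0. The claim is false.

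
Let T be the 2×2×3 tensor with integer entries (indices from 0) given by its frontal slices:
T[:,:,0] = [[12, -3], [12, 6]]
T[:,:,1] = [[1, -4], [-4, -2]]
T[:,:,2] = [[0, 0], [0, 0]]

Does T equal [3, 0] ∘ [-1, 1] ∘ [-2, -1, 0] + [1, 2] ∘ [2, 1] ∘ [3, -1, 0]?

Reconstruct entrywise from the claimed factors. For example, T[0,1,2] = 0 and Σₗ aₗ[0]bₗ[1]cₗ[2] = (3)·(1)·(0) + (1)·(1)·(0) = 0; checking all 12 entries, every one matches. The claim holds.

Yes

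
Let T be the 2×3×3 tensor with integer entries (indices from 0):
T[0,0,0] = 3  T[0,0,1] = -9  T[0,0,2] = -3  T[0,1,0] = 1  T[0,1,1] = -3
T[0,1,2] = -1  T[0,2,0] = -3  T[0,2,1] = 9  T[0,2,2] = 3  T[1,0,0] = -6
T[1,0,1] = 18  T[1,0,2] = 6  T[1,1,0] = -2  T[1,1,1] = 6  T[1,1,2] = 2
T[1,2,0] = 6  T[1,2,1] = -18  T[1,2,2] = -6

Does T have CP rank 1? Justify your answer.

If T = a ⊗ b ⊗ c then every fibre of T is a multiple of the corresponding factor, so read the factors off the fibres through the nonzero entry T[0,0,0] = 3.
The mode-1 fibre T[:,0,0] = [3, -6] gives a = [1, -2] (primitive direction); the mode-2 fibre T[0,:,0] = [3, 1, -3] gives b = [3, 1, -3]; then c[k] = T[0,0,k] / (a[0]·b[0]) = [3, -9, -3] / 3 = [1, -3, -1].
Expanding [1, -2] ⊗ [3, 1, -3] ⊗ [1, -3, -1] reproduces all 18 entries of T, so T = [1, -2] ⊗ [3, 1, -3] ⊗ [1, -3, -1] and rank(T) ≤ 1.
Equivalently every frontal slice T[:,:,k] is c[k] times the rank-1 matrix [1, -2] ⊗ [3, 1, -3]. So T has rank 1 (it is nonzero).

Yes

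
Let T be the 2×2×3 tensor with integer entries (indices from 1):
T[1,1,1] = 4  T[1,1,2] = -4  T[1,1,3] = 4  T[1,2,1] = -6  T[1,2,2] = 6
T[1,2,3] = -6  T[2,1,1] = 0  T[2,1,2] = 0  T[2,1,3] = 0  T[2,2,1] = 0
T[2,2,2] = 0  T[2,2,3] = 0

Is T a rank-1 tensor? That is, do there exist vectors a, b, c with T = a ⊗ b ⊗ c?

If T = a ⊗ b ⊗ c then every fibre of T is a multiple of the corresponding factor, so read the factors off the fibres through the nonzero entry T[1,1,1] = 4.
The mode-1 fibre T[:,1,1] = [4, 0] gives a = (1, 0) (primitive direction); the mode-2 fibre T[1,:,1] = [4, -6] gives b = (2, -3); then c[k] = T[1,1,k] / (a[1]·b[1]) = [4, -4, 4] / 2 = (2, -2, 2).
Expanding (1, 0) ⊗ (2, -3) ⊗ (2, -2, 2) reproduces all 12 entries of T, so T = (1, 0) ⊗ (2, -3) ⊗ (2, -2, 2) and rank(T) ≤ 1.
Equivalently every frontal slice T[:,:,k] is c[k] times the rank-1 matrix (1, 0) ⊗ (2, -3). So T has rank 1 (it is nonzero).

Yes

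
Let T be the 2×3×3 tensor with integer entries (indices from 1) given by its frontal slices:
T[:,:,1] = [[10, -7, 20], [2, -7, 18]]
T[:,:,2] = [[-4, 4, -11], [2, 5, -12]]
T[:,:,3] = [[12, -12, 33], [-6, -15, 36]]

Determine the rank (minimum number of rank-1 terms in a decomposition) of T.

2

Lower bound: the mode-2 unfolding of T (rows indexed by j, columns by (i,k) = (1,1), (1,2), (1,3), (2,1), (2,2), (2,3)) is [[10, -4, 12, 2, 2, -6], [-7, 4, -12, -7, 5, -15], [20, -11, 33, 18, -12, 36]].
There the 2×2 minor on rows j ∈ {1, 2}, columns (i,k) ∈ {(1,1), (1,2)} is det [[10, -4], [-7, 4]] = 12 ≠ 0, so this unfolding has rank ≥ 2; CP rank is at least every unfolding rank, so rank(T) ≥ 2. (Flattening ranks never certify an upper bound on CP rank; for that we must actually write T with 2 rank-1 terms.)
Upper bound — finding two terms. Write S_k = T[:,:,k] for the frontal slices: S₁ = [[10, -7, 20], [2, -7, 18]], S₂ = [[-4, 4, -11], [2, 5, -12]], S₃ = [[12, -12, 33], [-6, -15, 36]].
If T = a₁ ⊗ b₁ ⊗ c₁ + a₂ ⊗ b₂ ⊗ c₂ then each S_k = c₁[k]·a₁b₁ᵀ + c₂[k]·a₂b₂ᵀ. S₁ and S₂ are linearly independent, so a₁b₁ᵀ and a₂b₂ᵀ must span the same plane of matrices: they are the rank-1 matrices of the form x·S₁ + y·S₂.
The 2×2 minor of x·S₁ + y·S₂ on rows {1,2}, columns {1,2} is −56·x² + 84·xy − 28·y² = (-28)·(2·x − y)(x − y), vanishing at (x:y) = (1:2) and (1:1).
M₁ = S₁ + 2·S₂ = [[2, 1, -2], [6, 3, -6]] = (1, 3)(2, 1, -2)ᵀ and M₂ = S₁ + S₂ = [[6, -3, 9], [4, -2, 6]] = (3, 2)(2, -1, 3)ᵀ, so take a₁ = (1, 3), b₁ = (2, 1, -2), a₂ = (3, 2), b₂ = (2, -1, 3).
Each slice is an integer combination of E₁ = a₁b₁ᵀ and E₂ = a₂b₂ᵀ: S₁ = −E₁ + 2·E₂, S₂ = E₁ − E₂, S₃ = −3·E₁ + 3·E₂; reading off coefficients, c₁ = (-1, 1, -3) and c₂ = (2, -1, 3).
Hence T = (1, 3) ⊗ (2, 1, -2) ⊗ (-1, 1, -3) + (3, 2) ⊗ (2, -1, 3) ⊗ (2, -1, 3), so rank(T) ≤ 2.
These bounds meet, so rank(T) = 2.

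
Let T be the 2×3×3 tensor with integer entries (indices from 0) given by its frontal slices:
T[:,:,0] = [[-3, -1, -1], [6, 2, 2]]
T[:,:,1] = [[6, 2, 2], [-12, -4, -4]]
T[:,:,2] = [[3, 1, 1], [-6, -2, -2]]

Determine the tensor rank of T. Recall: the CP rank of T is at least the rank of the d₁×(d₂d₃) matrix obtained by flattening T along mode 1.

1

Lower bound: T ≠ 0 (e.g. T[0,0,0] = -3), so rank(T) ≥ 1.
Upper bound: if T = a ∘ b ∘ c then every fibre of T is a multiple of the corresponding factor, so read the factors off the fibres through the nonzero entry T[0,0,0] = -3.
The mode-1 fibre T[:,0,0] = [-3, 6] gives a = (1, -2) (primitive direction); the mode-2 fibre T[0,:,0] = [-3, -1, -1] gives b = (3, 1, 1); then c[k] = T[0,0,k] / (a[0]·b[0]) = [-3, 6, 3] / 3 = (-1, 2, 1).
Expanding (1, -2) ∘ (3, 1, 1) ∘ (-1, 2, 1) reproduces all 18 entries of T, so T = (1, -2) ∘ (3, 1, 1) ∘ (-1, 2, 1) and rank(T) ≤ 1.
These bounds meet, so rank(T) = 1.
Check entry T[0,1,1] = 2: (1)·(1)·(2) = 2.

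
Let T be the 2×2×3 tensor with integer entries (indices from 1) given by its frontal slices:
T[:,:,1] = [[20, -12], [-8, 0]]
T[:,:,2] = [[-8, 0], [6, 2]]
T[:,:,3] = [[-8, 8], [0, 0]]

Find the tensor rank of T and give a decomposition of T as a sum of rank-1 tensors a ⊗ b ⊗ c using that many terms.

rank(T) = 3

Lower bound: the mode-3 unfolding of T (rows indexed by k, columns by (i,j) = (1,1), (1,2), (2,1), (2,2)) is [[20, -12, -8, 0], [-8, 0, 6, 2], [-8, 8, 0, 0]].
There the 3×3 minor on rows k ∈ {1, 2, 3}, columns (i,j) ∈ {(1,1), (1,2), (2,1)} is det [[20, -12, -8], [-8, 0, 6], [-8, 8, 0]] = 128 ≠ 0, so this unfolding has rank ≥ 3; CP rank is at least every unfolding rank, so rank(T) ≥ 3. (This is only a lower bound: in general the CP rank may exceed every unfolding rank, so we still need to exhibit 3 rank-1 terms summing to T.)
Upper bound: T is a sum of 3 rank-1 terms, T = [1, -1] ⊗ [1, 1] ⊗ [4, -4, 0] + [1, 0] ⊗ [1, -1] ⊗ [8, 0, -8] + [2, -1] ⊗ [1, -1] ⊗ [4, -2, 0] (one valid choice — decompositions are not unique — normalised so each a, b is primitive with positive first nonzero entry; check it by expanding all entries), so rank(T) ≤ 3.
These bounds meet, so rank(T) = 3.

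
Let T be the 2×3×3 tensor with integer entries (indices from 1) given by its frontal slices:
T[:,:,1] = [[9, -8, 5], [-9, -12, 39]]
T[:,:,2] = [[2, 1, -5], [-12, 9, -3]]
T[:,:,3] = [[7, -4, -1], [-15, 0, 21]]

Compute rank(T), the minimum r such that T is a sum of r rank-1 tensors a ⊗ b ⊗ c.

2

Lower bound: the mode-2 unfolding of T (rows indexed by j, columns by (i,k) = (1,1), (1,2), (1,3), (2,1), (2,2), (2,3)) is [[9, 2, 7, -9, -12, -15], [-8, 1, -4, -12, 9, 0], [5, -5, -1, 39, -3, 21]].
There the 2×2 minor on rows j ∈ {1, 2}, columns (i,k) ∈ {(1,1), (1,2)} is det [[9, 2], [-8, 1]] = 25 ≠ 0, so this unfolding has rank ≥ 2; CP rank is at least every unfolding rank, so rank(T) ≥ 2. (Flattening ranks never certify an upper bound on CP rank; for that we must actually write T with 2 rank-1 terms.)
Upper bound — finding two terms. Write S_k = T[:,:,k] for the frontal slices: S₁ = [[9, -8, 5], [-9, -12, 39]], S₂ = [[2, 1, -5], [-12, 9, -3]], S₃ = [[7, -4, -1], [-15, 0, 21]].
If T = a₁ ⊗ b₁ ⊗ c₁ + a₂ ⊗ b₂ ⊗ c₂ then each S_k = c₁[k]·a₁b₁ᵀ + c₂[k]·a₂b₂ᵀ. S₁ and S₂ are linearly independent, so a₁b₁ᵀ and a₂b₂ᵀ must span the same plane of matrices: they are the rank-1 matrices of the form x·S₁ + y·S₂.
The 2×2 minor of x·S₁ + y·S₂ on rows {1,2}, columns {1,2} is −180·x² − 30·xy + 30·y² = (-30)·(3·x − y)(2·x + y), vanishing at (x:y) = (1:3) and (1:-2).
M₁ = S₁ + 3·S₂ = [[15, -5, -10], [-45, 15, 30]] = 5·[1, -3][3, -1, -2]ᵀ and M₂ = S₁ − 2·S₂ = [[5, -10, 15], [15, -30, 45]] = 5·[1, 3][1, -2, 3]ᵀ, so take a₁ = [1, -3], b₁ = [3, -1, -2], a₂ = [1, 3], b₂ = [1, -2, 3].
Each slice is an integer combination of E₁ = a₁b₁ᵀ and E₂ = a₂b₂ᵀ: S₁ = 2·E₁ + 3·E₂, S₂ = E₁ − E₂, S₃ = 2·E₁ + E₂; reading off coefficients, c₁ = [2, 1, 2] and c₂ = [3, -1, 1].
Hence T = [1, -3] ⊗ [3, -1, -2] ⊗ [2, 1, 2] + [1, 3] ⊗ [1, -2, 3] ⊗ [3, -1, 1], so rank(T) ≤ 2.
These bounds meet, so rank(T) = 2.
Check entry T[1,3,2] = -5: (1)·(-2)·(1) + (1)·(3)·(-1) = -5.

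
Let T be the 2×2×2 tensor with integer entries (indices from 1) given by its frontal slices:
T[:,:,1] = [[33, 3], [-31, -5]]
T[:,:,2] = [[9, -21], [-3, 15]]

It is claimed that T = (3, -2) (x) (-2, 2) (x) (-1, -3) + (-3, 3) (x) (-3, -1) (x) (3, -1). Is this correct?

Yes

Reconstruct entrywise from the claimed factors. For example, T[1,1,1] = 33 and Σₗ aₗ[1]bₗ[1]cₗ[1] = (3)·(-2)·(-1) + (-3)·(-3)·(3) = 33; checking all 8 entries, every one matches. The claim holds.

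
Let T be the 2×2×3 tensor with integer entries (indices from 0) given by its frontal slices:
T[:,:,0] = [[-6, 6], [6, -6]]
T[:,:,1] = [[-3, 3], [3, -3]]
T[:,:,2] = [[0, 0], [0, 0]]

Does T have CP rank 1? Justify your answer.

The mode-1 fibre T[:,0,0] = [-6, 6] gives a = (1, -1) (primitive direction); the mode-2 fibre T[0,:,0] = [-6, 6] gives b = (1, -1); then c[k] = T[0,0,k] / (a[0]·b[0]) = [-6, -3, 0] / 1 = (-6, -3, 0).
Expanding (1, -1) ⊗ (1, -1) ⊗ (-6, -3, 0) reproduces all 12 entries of T, so T = (1, -1) ⊗ (1, -1) ⊗ (-6, -3, 0) and rank(T) ≤ 1.
Equivalently every frontal slice T[:,:,k] is c[k] times the rank-1 matrix (1, -1) ⊗ (1, -1). So T has rank 1 (it is nonzero).

Yes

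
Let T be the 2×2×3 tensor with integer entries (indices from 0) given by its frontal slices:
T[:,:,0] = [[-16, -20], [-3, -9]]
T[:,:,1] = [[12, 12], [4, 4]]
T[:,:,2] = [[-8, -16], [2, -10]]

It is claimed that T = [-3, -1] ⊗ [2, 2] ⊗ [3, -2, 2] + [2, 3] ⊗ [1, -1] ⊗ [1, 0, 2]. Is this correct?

Yes

Reconstruct entrywise from the claimed factors. For example, T[0,1,0] = -20 and Σₗ aₗ[0]bₗ[1]cₗ[0] = (-3)·(2)·(3) + (2)·(-1)·(1) = -20; checking all 12 entries, every one matches. The claim holds.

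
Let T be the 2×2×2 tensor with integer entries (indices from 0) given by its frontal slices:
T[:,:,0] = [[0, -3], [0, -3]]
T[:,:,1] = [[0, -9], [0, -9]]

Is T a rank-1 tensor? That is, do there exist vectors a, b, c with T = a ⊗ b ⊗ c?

Yes

If T = a ⊗ b ⊗ c then every fibre of T is a multiple of the corresponding factor, so read the factors off the fibres through the nonzero entry T[0,1,0] = -3.
The mode-1 fibre T[:,1,0] = [-3, -3] gives a = [1, 1] (primitive direction); the mode-2 fibre T[0,:,0] = [0, -3] gives b = [0, 1]; then c[k] = T[0,1,k] / (a[0]·b[1]) = [-3, -9] / 1 = [-3, -9].
Expanding [1, 1] ⊗ [0, 1] ⊗ [-3, -9] reproduces all 8 entries of T, so T = [1, 1] ⊗ [0, 1] ⊗ [-3, -9] and rank(T) ≤ 1.
Equivalently every frontal slice T[:,:,k] is c[k] times the rank-1 matrix [1, 1] ⊗ [0, 1]. So T has rank 1 (it is nonzero).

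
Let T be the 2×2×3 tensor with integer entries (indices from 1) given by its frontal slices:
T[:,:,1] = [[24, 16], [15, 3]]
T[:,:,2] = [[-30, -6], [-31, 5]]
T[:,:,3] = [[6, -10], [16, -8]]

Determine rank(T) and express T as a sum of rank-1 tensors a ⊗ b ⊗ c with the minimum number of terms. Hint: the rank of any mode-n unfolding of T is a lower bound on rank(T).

Lower bound: in the mode-2 unfolding of T (rows indexed by j, columns by (i,k)) the 2×2 minor on rows j ∈ {1, 2}, columns (i,k) ∈ {(1,1), (1,2)} is det [[24, -30], [16, -6]] = 336 ≠ 0, so that unfolding has rank ≥ 2 and hence rank(T) ≥ 2 (CP rank is at least every unfolding rank, though it can be larger).
Upper bound: with S_k = T[:,:,k], the two rank-1 terms a₁b₁ᵀ, a₂b₂ᵀ are the rank-1 members of the pencil x·S₁ + y·S₂.
det(x·S₁ + y·S₂) is −168·x² + 616·xy − 336·y² = (-56)·(x − 3·y)(3·x − 2·y), vanishing at (x:y) = (3:1) and (2:3).
M₁ = 3·S₁ + S₂ = [[42, 42], [14, 14]] = 14·(3, 1)(1, 1)ᵀ and M₂ = 2·S₁ + 3·S₂ = [[-42, 14], [-63, 21]] = (-7)·(2, 3)(3, -1)ᵀ, so take a₁ = (3, 1), b₁ = (1, 1), a₂ = (2, 3), b₂ = (3, -1).
Each slice is an integer combination of E₁ = a₁b₁ᵀ and E₂ = a₂b₂ᵀ: S₁ = 6·E₁ + E₂, S₂ = −4·E₁ − 3·E₂, S₃ = −2·E₁ + 2·E₂; reading off coefficients, c₁ = (6, -4, -2) and c₂ = (1, -3, 2).
Hence T = (3, 1) ⊗ (1, 1) ⊗ (6, -4, -2) + (2, 3) ⊗ (3, -1) ⊗ (1, -3, 2), so rank(T) ≤ 2.
These bounds meet, so rank(T) = 2.

rank(T) = 2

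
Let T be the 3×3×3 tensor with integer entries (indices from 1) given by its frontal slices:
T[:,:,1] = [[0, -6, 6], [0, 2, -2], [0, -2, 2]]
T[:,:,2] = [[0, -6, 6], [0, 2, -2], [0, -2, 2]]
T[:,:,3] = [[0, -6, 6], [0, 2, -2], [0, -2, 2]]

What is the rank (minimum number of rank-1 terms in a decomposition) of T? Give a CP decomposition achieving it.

rank(T) = 1

Lower bound: T ≠ 0 (e.g. T[1,2,1] = -6), so rank(T) ≥ 1.
Upper bound: if T = a ⊗ b ⊗ c then every fibre of T is a multiple of the corresponding factor, so read the factors off the fibres through the nonzero entry T[1,2,1] = -6.
The mode-1 fibre T[:,2,1] = [-6, 2, -2] gives a = [3, -1, 1] (primitive direction); the mode-2 fibre T[1,:,1] = [0, -6, 6] gives b = [0, 1, -1]; then c[k] = T[1,2,k] / (a[1]·b[2]) = [-6, -6, -6] / 3 = [-2, -2, -2].
Expanding [3, -1, 1] ⊗ [0, 1, -1] ⊗ [-2, -2, -2] reproduces all 27 entries of T, so T = [3, -1, 1] ⊗ [0, 1, -1] ⊗ [-2, -2, -2] and rank(T) ≤ 1.
These bounds meet, so rank(T) = 1.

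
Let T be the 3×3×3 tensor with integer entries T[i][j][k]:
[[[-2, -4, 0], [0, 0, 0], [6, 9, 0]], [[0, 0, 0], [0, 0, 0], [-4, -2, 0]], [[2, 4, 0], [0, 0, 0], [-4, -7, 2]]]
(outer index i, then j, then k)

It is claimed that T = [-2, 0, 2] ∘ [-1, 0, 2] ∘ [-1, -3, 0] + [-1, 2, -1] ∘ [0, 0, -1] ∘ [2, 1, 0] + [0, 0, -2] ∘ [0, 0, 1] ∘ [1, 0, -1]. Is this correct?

Reconstruct entry (0,0,1) from the claimed factors: Σₗ aₗ[0]bₗ[0]cₗ[1] = (-2)·(-1)·(-3) + (-1)·(0)·(1) + (0)·(0)·(0) = -6, but T[0,0,1] = -4. The claim is false.

No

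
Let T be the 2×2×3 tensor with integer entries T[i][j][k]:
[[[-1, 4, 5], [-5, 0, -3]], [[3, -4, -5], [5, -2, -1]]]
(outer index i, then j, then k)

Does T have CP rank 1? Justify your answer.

No

The mode-3 unfolding of T (rows indexed by k, columns by (i,j) = (0,0), (0,1), (1,0), (1,1)) is [[-1, -5, 3, 5], [4, 0, -4, -2], [5, -3, -5, -1]].
There the 3×3 minor on rows k ∈ {0, 1, 2}, columns (i,j) ∈ {(0,0), (0,1), (1,0)} is det [[-1, -5, 3], [4, 0, -4], [5, -3, -5]] = -24 ≠ 0, so this unfolding has rank ≥ 3; CP rank is at least every unfolding rank, so rank(T) ≥ 3.
In particular rank(T) ≥ 3 > 1, so T is not rank-1.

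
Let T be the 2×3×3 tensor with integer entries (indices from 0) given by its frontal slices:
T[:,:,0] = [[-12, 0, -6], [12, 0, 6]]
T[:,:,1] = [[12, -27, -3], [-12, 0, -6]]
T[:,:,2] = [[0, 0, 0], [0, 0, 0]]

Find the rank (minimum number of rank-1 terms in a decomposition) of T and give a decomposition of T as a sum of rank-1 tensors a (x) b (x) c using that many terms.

rank(T) = 2

Lower bound: in the mode-1 unfolding of T (rows indexed by i, columns by (j,k)) the 2×2 minor on rows i ∈ {0, 1}, columns (j,k) ∈ {(0,0), (1,1)} is det [[-12, -27], [12, 0]] = 324 ≠ 0, so that unfolding has rank ≥ 2 and hence rank(T) ≥ 2 (CP rank is at least every unfolding rank, though it can be larger).
Upper bound: with S_k = T[:,:,k], the two rank-1 terms a₁b₁ᵀ, a₂b₂ᵀ are the rank-1 members of the pencil x·S₀ + y·S₁.
The 2×2 minor of x·S₀ + y·S₁ on rows {0,1}, columns {0,1} is 324·xy − 324·y² = 324·(x − y)(y), vanishing at (x:y) = (1:1) and (1:0).
M₁ = S₀ + S₁ = [[0, -27, -9], [0, 0, 0]] = (-9)·(1, 0)(0, 3, 1)ᵀ and M₂ = S₀ = [[-12, 0, -6], [12, 0, 6]] = (-6)·(1, -1)(2, 0, 1)ᵀ, so take a₁ = (1, 0), b₁ = (0, 3, 1), a₂ = (1, -1), b₂ = (2, 0, 1).
Each slice is an integer combination of E₁ = a₁b₁ᵀ and E₂ = a₂b₂ᵀ: S₀ = −6·E₂, S₁ = −9·E₁ + 6·E₂, S₂ = 0; reading off coefficients, c₁ = (0, -9, 0) and c₂ = (-6, 6, 0).
Hence T = (1, 0) (x) (0, 3, 1) (x) (0, -9, 0) + (1, -1) (x) (2, 0, 1) (x) (-6, 6, 0), so rank(T) ≤ 2.
These bounds meet, so rank(T) = 2.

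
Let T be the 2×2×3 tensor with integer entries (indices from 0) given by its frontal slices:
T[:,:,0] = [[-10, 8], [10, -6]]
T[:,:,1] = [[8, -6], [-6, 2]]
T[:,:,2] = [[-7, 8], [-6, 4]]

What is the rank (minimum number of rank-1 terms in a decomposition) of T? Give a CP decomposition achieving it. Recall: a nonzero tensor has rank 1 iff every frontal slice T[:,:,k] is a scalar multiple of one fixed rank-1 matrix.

rank(T) = 3

Lower bound: the mode-3 unfolding of T (rows indexed by k, columns by (i,j) = (0,0), (0,1), (1,0), (1,1)) is [[-10, 8, 10, -6], [8, -6, -6, 2], [-7, 8, -6, 4]].
There the 3×3 minor on rows k ∈ {0, 1, 2}, columns (i,j) ∈ {(0,0), (0,1), (1,0)} is det [[-10, 8, 10], [8, -6, -6], [-7, 8, -6]] = 100 ≠ 0, so this unfolding has rank ≥ 3; CP rank is at least every unfolding rank, so rank(T) ≥ 3. (This is only a lower bound: in general the CP rank may exceed every unfolding rank, so we still need to exhibit 3 rank-1 terms summing to T.)
Upper bound: T is a sum of 3 rank-1 terms, T = (1, -2) ⊗ (1, -1) ⊗ (-2, 0, -1) + (1, -2) ⊗ (2, -1) ⊗ (-2, 2, 1) + (2, 1) ⊗ (1, -1) ⊗ (-2, 2, -4) (written with every a and b primitive with positive leading entry and the scale carried by c; CP decompositions are not unique, and this one is verified by expanding entrywise), so rank(T) ≤ 3.
These bounds meet, so rank(T) = 3.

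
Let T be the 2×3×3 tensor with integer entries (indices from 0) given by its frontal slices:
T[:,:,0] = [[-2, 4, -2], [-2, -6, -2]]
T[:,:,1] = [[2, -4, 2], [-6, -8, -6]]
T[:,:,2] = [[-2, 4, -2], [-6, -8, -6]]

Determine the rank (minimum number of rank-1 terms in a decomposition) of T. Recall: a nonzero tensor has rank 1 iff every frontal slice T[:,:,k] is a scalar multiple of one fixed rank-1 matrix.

Lower bound: the mode-3 unfolding of T (rows indexed by k, columns by (i,j) = (0,0), (0,1), (0,2), (1,0), (1,1), (1,2)) is [[-2, 4, -2, -2, -6, -2], [2, -4, 2, -6, -8, -6], [-2, 4, -2, -6, -8, -6]].
There the 3×3 minor on rows k ∈ {0, 1, 2}, columns (i,j) ∈ {(0,0), (1,0), (1,1)} is det [[-2, -2, -6], [2, -6, -8], [-2, -6, -8]] = 80 ≠ 0, so this unfolding has rank ≥ 3; CP rank is at least every unfolding rank, so rank(T) ≥ 3. (This is only a lower bound: in general the CP rank may exceed every unfolding rank, so we still need to exhibit 3 rank-1 terms summing to T.)
Upper bound: T is a sum of 3 rank-1 terms, T = [0, 1] ⊗ [2, 1, 2] ⊗ [-2, -4, -4] + [1, -1] ⊗ [1, -2, 1] ⊗ [-2, 0, -2] + [1, 1] ⊗ [1, -2, 1] ⊗ [0, 2, 0] (one valid choice — decompositions are not unique — normalised so each a, b is primitive with positive first nonzero entry; check it by expanding all entries), so rank(T) ≤ 3.
These bounds meet, so rank(T) = 3.
Check entry T[0,1,0] = 4: (0)·(1)·(-2) + (1)·(-2)·(-2) + (1)·(-2)·(0) = 4.

3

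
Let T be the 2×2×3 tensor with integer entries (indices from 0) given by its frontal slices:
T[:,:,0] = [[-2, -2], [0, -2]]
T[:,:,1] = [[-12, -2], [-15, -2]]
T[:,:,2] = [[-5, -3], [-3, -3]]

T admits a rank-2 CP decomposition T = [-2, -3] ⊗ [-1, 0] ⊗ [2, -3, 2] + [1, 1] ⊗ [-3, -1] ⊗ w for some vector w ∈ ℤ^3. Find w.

Subtract the known terms from T to get the rank-1 residual R = [1, 1] ⊗ [-3, -1] ⊗ w, so R[i,j,k] = a[i]·b[j]·w[k]. Pick indices with nonzero a[0]·b[0] = (1)·(-3) = -3. Only the fibre through (0,0,·) is needed: R[0,0,:] = T[0,0,:] − Σₗ aₗ[0]bₗ[0]cₗ = [-2, -12, -5] − (-2)·(-1)·[2, -3, 2] = [-6, -6, -9]. Then w[k] = R[0,0,k] / -3 for each k, giving w = [-6, -6, -9] / -3 = [2, 2, 3].

w = [2, 2, 3]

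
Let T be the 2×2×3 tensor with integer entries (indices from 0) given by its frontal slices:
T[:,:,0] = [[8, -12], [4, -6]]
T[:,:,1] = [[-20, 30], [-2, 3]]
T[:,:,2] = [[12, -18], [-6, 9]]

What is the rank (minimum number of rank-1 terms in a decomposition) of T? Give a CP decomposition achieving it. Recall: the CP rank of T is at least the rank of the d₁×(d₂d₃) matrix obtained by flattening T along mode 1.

rank(T) = 2

Lower bound: the mode-1 unfolding of T (rows indexed by i, columns by (j,k) = (0,0), (0,1), (0,2), (1,0), (1,1), (1,2)) is [[8, -20, 12, -12, 30, -18], [4, -2, -6, -6, 3, 9]].
There the 2×2 minor on rows i ∈ {0, 1}, columns (j,k) ∈ {(0,0), (0,1)} is det [[8, -20], [4, -2]] = 64 ≠ 0, so this unfolding has rank ≥ 2; CP rank is at least every unfolding rank, so rank(T) ≥ 2. (This is only a lower bound: in general the CP rank may exceed every unfolding rank, so we still need to exhibit 2 rank-1 terms summing to T.)
Upper bound — finding two terms. Every mode-2 slice of T is a multiple of one matrix: T[:,j,:] = b[j]·M with b = (2, -3) and M = [[4, -10, 6], [2, -1, -3]] (rows indexed by i, columns by k). So it suffices to write M as a sum of two rank-1 matrices.
Splitting M by its rows (i = 0, 1), M = (1, 0)(4, -10, 6)ᵀ + (0, 1)(2, -1, -3)ᵀ.
Hence T = (1, 0) ⊗ (2, -3) ⊗ (4, -10, 6) + (0, 1) ⊗ (2, -3) ⊗ (2, -1, -3), so rank(T) ≤ 2.
These bounds meet, so rank(T) = 2.
Check entry T[0,1,2] = -18: (1)·(-3)·(6) + (0)·(-3)·(-3) = -18.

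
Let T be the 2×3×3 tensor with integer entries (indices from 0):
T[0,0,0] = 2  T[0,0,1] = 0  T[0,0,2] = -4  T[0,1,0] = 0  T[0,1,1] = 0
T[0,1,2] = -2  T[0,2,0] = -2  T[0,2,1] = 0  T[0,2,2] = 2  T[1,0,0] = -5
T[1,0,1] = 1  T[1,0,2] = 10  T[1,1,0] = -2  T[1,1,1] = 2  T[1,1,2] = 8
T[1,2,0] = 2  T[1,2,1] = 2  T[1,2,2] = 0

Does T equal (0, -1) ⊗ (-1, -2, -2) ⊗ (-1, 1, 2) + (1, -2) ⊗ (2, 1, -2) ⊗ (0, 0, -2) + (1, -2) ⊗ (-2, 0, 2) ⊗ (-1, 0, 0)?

No

Reconstruct entry (0,2,2) from the claimed factors: Σₗ aₗ[0]bₗ[2]cₗ[2] = (0)·(-2)·(2) + (1)·(-2)·(-2) + (1)·(2)·(0) = 4, but T[0,2,2] = 2. The claim is false.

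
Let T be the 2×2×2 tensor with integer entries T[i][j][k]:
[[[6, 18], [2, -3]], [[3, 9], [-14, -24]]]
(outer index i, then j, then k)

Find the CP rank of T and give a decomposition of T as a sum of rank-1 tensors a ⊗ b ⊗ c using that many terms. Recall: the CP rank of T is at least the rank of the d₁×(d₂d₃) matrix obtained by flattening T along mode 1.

Lower bound: in the mode-1 unfolding of T (rows indexed by i, columns by (j,k)) the 2×2 minor on rows i ∈ {0, 1}, columns (j,k) ∈ {(0,0), (1,0)} is det [[6, 2], [3, -14]] = -90 ≠ 0, so that unfolding has rank ≥ 2 and hence rank(T) ≥ 2 (CP rank is at least every unfolding rank, though it can be larger).
Upper bound: with S_k = T[:,:,k], the two rank-1 terms a₁b₁ᵀ, a₂b₂ᵀ are the rank-1 members of the pencil x·S₀ + y·S₁.
det(x·S₀ + y·S₁) is −90·x² − 405·xy − 405·y² = (-45)·(x + 3·y)(2·x + 3·y), vanishing at (x:y) = (3:-1) and (3:-2).
M₁ = 3·S₀ − S₁ = [[0, 9], [0, -18]] = 9·(1, -2)(0, 1)ᵀ and M₂ = 3·S₀ − 2·S₁ = [[-18, 12], [-9, 6]] = (-3)·(2, 1)(3, -2)ᵀ, so take a₁ = (1, -2), b₁ = (0, 1), a₂ = (2, 1), b₂ = (3, -2).
Each slice is an integer combination of E₁ = a₁b₁ᵀ and E₂ = a₂b₂ᵀ: S₀ = 6·E₁ + E₂, S₁ = 9·E₁ + 3·E₂; reading off coefficients, c₁ = (6, 9) and c₂ = (1, 3).
Hence T = (1, -2) ⊗ (0, 1) ⊗ (6, 9) + (2, 1) ⊗ (3, -2) ⊗ (1, 3), so rank(T) ≤ 2.
These bounds meet, so rank(T) = 2.

rank(T) = 2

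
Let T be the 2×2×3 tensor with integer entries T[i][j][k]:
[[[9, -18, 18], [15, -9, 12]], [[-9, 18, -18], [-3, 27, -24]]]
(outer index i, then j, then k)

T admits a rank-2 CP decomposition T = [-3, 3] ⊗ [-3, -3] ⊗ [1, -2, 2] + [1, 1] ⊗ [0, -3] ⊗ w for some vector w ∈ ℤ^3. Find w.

w = [-2, -3, 2]

Subtract the known terms from T to get the rank-1 residual R = [1, 1] ⊗ [0, -3] ⊗ w, so R[i,j,k] = a[i]·b[j]·w[k]. Pick indices with nonzero a[0]·b[1] = (1)·(-3) = -3. Only the fibre through (0,1,·) is needed: R[0,1,:] = T[0,1,:] − Σₗ aₗ[0]bₗ[1]cₗ = [15, -9, 12] − (-3)·(-3)·[1, -2, 2] = [6, 9, -6]. Then w[k] = R[0,1,k] / -3 for each k, giving w = [6, 9, -6] / -3 = [-2, -3, 2].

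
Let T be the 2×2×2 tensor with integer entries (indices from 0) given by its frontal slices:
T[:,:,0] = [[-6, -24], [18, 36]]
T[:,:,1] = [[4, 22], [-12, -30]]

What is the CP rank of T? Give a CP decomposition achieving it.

rank(T) = 2

Lower bound: the mode-2 unfolding of T (rows indexed by j, columns by (i,k) = (0,0), (0,1), (1,0), (1,1)) is [[-6, 4, 18, -12], [-24, 22, 36, -30]].
There the 2×2 minor on rows j ∈ {0, 1}, columns (i,k) ∈ {(0,0), (0,1)} is det [[-6, 4], [-24, 22]] = -36 ≠ 0, so this unfolding has rank ≥ 2; CP rank is at least every unfolding rank, so rank(T) ≥ 2. (This is only a lower bound: in general the CP rank may exceed every unfolding rank, so we still need to exhibit 2 rank-1 terms summing to T.)
Upper bound — finding two terms. Write S_k = T[:,:,k] for the frontal slices: S₀ = [[-6, -24], [18, 36]], S₁ = [[4, 22], [-12, -30]].
If T = a₁ ⊗ b₁ ⊗ c₁ + a₂ ⊗ b₂ ⊗ c₂ then each S_k = c₁[k]·a₁b₁ᵀ + c₂[k]·a₂b₂ᵀ. S₀ and S₁ are linearly independent, so a₁b₁ᵀ and a₂b₂ᵀ must span the same plane of matrices: they are the rank-1 matrices of the form x·S₀ + y·S₁.
det(x·S₀ + y·S₁) is 216·x² − 360·xy + 144·y² = 72·(3·x − 2·y)(x − y), vanishing at (x:y) = (2:3) and (1:1).
M₁ = 2·S₀ + 3·S₁ = [[0, 18], [0, -18]] = 18·[1, -1][0, 1]ᵀ and M₂ = S₀ + S₁ = [[-2, -2], [6, 6]] = (-2)·[1, -3][1, 1]ᵀ, so take a₁ = [1, -1], b₁ = [0, 1], a₂ = [1, -3], b₂ = [1, 1].
Each slice is an integer combination of E₁ = a₁b₁ᵀ and E₂ = a₂b₂ᵀ: S₀ = −18·E₁ − 6·E₂, S₁ = 18·E₁ + 4·E₂; reading off coefficients, c₁ = [-18, 18] and c₂ = [-6, 4].
Hence T = [1, -1] ⊗ [0, 1] ⊗ [-18, 18] + [1, -3] ⊗ [1, 1] ⊗ [-6, 4], so rank(T) ≤ 2.
These bounds meet, so rank(T) = 2.
Check entry T[0,1,1] = 22: (1)·(1)·(18) + (1)·(1)·(4) = 22.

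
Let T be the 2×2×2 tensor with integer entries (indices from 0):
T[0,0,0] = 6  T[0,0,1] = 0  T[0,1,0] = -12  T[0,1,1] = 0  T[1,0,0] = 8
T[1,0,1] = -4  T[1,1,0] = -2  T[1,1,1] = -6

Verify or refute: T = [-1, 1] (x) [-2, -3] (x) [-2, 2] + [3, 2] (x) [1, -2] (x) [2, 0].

No

Reconstruct entry (0,0,0) from the claimed factors: Σₗ aₗ[0]bₗ[0]cₗ[0] = (-1)·(-2)·(-2) + (3)·(1)·(2) = 2, but T[0,0,0] = 6. The claim is false.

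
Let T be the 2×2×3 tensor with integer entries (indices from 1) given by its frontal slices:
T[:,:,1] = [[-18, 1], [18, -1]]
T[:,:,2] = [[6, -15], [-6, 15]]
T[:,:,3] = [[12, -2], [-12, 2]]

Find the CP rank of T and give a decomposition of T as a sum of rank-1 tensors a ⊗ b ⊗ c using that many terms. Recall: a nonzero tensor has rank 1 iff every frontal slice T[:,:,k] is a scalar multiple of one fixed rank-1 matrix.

Lower bound: the mode-3 unfolding of T (rows indexed by k, columns by (i,j) = (1,1), (1,2), (2,1), (2,2)) is [[-18, 1, 18, -1], [6, -15, -6, 15], [12, -2, -12, 2]].
There the 2×2 minor on rows k ∈ {1, 2}, columns (i,j) ∈ {(1,1), (1,2)} is det [[-18, 1], [6, -15]] = 264 ≠ 0, so this unfolding has rank ≥ 2; CP rank is at least every unfolding rank, so rank(T) ≥ 2. (This is only a lower bound: in general the CP rank may exceed every unfolding rank, so we still need to exhibit 2 rank-1 terms summing to T.)
Upper bound — finding two terms. Every mode-1 slice of T is a multiple of one matrix: T[i,:,:] = a[i]·M with a = [1, -1] and M = [[-18, 6, 12], [1, -15, -2]] (rows indexed by j, columns by k). So it suffices to write M as a sum of two rank-1 matrices.
Splitting M by its rows (j = 1, 2), M = [1, 0][-18, 6, 12]ᵀ + [0, 1][1, -15, -2]ᵀ.
Hence T = [1, -1] ⊗ [1, 0] ⊗ [-18, 6, 12] + [1, -1] ⊗ [0, 1] ⊗ [1, -15, -2], so rank(T) ≤ 2.
These bounds meet, so rank(T) = 2.

rank(T) = 2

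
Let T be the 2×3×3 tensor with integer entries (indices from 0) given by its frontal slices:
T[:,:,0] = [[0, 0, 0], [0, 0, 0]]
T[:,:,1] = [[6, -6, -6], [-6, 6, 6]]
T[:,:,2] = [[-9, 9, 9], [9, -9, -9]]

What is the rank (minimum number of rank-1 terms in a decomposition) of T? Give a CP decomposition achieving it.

Lower bound: T ≠ 0 (e.g. T[0,0,1] = 6), so rank(T) ≥ 1.
Upper bound: if T = a ⊗ b ⊗ c then every fibre of T is a multiple of the corresponding factor, so read the factors off the fibres through the nonzero entry T[0,0,1] = 6.
The mode-1 fibre T[:,0,1] = [6, -6] gives a = [1, -1] (primitive direction); the mode-2 fibre T[0,:,1] = [6, -6, -6] gives b = [1, -1, -1]; then c[k] = T[0,0,k] / (a[0]·b[0]) = [0, 6, -9] / 1 = [0, 6, -9].
Expanding [1, -1] ⊗ [1, -1, -1] ⊗ [0, 6, -9] reproduces all 18 entries of T, so T = [1, -1] ⊗ [1, -1, -1] ⊗ [0, 6, -9] and rank(T) ≤ 1.
These bounds meet, so rank(T) = 1.

rank(T) = 1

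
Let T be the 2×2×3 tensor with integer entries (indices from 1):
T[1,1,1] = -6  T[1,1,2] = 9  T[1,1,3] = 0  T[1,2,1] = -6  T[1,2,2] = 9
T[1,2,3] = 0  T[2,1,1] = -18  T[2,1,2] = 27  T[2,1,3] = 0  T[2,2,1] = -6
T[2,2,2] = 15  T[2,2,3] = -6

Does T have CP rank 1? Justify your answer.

The mode-2 unfolding of T (rows indexed by j, columns by (i,k) = (1,1), (1,2), (1,3), (2,1), (2,2), (2,3)) is [[-6, 9, 0, -18, 27, 0], [-6, 9, 0, -6, 15, -6]].
There the 2×2 minor on rows j ∈ {1, 2}, columns (i,k) ∈ {(1,1), (2,1)} is det [[-6, -18], [-6, -6]] = -72 ≠ 0, so this unfolding has rank ≥ 2; CP rank is at least every unfolding rank, so rank(T) ≥ 2.
In particular rank(T) ≥ 2 > 1, so T is not rank-1.

No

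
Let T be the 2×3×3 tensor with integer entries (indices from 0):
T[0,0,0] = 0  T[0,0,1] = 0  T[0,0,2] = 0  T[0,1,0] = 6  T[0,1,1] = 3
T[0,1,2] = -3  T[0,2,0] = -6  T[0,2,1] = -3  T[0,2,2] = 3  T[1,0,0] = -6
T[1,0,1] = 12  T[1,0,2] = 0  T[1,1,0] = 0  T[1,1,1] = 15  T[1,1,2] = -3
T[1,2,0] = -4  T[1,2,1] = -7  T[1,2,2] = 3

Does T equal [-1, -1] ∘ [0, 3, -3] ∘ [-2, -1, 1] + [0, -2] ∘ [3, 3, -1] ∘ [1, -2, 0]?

Reconstruct entrywise from the claimed factors. For example, T[0,0,2] = 0 and Σₗ aₗ[0]bₗ[0]cₗ[2] = (-1)·(0)·(1) + (0)·(3)·(0) = 0; checking all 18 entries, every one matches. The claim holds.

Yes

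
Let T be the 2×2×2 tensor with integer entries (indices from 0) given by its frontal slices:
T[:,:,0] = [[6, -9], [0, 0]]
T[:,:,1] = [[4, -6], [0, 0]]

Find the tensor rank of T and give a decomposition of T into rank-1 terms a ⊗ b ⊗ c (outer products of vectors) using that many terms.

Lower bound: T ≠ 0 (e.g. T[0,0,0] = 6), so rank(T) ≥ 1.
Upper bound: if T = a ⊗ b ⊗ c then every fibre of T is a multiple of the corresponding factor, so read the factors off the fibres through the nonzero entry T[0,0,0] = 6.
The mode-1 fibre T[:,0,0] = [6, 0] gives a = [1, 0] (primitive direction); the mode-2 fibre T[0,:,0] = [6, -9] gives b = [2, -3]; then c[k] = T[0,0,k] / (a[0]·b[0]) = [6, 4] / 2 = [3, 2].
Expanding [1, 0] ⊗ [2, -3] ⊗ [3, 2] reproduces all 8 entries of T, so T = [1, 0] ⊗ [2, -3] ⊗ [3, 2] and rank(T) ≤ 1.
These bounds meet, so rank(T) = 1.

rank(T) = 1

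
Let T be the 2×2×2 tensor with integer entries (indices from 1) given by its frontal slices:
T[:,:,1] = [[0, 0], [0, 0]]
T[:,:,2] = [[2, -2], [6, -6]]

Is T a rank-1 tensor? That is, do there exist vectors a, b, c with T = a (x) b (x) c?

The mode-1 fibre T[:,1,2] = [2, 6] gives a = (1, 3) (primitive direction); the mode-2 fibre T[1,:,2] = [2, -2] gives b = (1, -1); then c[k] = T[1,1,k] / (a[1]·b[1]) = [0, 2] / 1 = (0, 2).
Expanding (1, 3) (x) (1, -1) (x) (0, 2) reproduces all 8 entries of T, so T = (1, 3) (x) (1, -1) (x) (0, 2) and rank(T) ≤ 1.
Equivalently every frontal slice T[:,:,k] is c[k] times the rank-1 matrix (1, 3) (x) (1, -1). So T has rank 1 (it is nonzero).

Yes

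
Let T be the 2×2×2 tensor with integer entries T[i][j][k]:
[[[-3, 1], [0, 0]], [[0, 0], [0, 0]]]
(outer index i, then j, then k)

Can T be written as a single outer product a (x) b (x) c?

Yes

If T = a (x) b (x) c then every fibre of T is a multiple of the corresponding factor, so read the factors off the fibres through the nonzero entry T[0,0,0] = -3.
The mode-1 fibre T[:,0,0] = [-3, 0] gives a = [1, 0] (primitive direction); the mode-2 fibre T[0,:,0] = [-3, 0] gives b = [1, 0]; then c[k] = T[0,0,k] / (a[0]·b[0]) = [-3, 1] / 1 = [-3, 1].
Expanding [1, 0] (x) [1, 0] (x) [-3, 1] reproduces all 8 entries of T, so T = [1, 0] (x) [1, 0] (x) [-3, 1] and rank(T) ≤ 1.
Equivalently every frontal slice T[:,:,k] is c[k] times the rank-1 matrix [1, 0] (x) [1, 0]. So T has rank 1 (it is nonzero).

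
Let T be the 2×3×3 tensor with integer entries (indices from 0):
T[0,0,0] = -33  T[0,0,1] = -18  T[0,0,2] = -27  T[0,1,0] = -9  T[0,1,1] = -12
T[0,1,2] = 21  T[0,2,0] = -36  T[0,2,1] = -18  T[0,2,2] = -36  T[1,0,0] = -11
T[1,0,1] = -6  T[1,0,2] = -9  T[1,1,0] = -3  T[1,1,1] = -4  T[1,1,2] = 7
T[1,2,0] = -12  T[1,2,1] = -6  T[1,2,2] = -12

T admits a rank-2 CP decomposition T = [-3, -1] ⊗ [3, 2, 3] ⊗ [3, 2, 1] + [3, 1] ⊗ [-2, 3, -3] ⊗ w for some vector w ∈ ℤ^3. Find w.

w = [1, 0, 3]

Subtract the known terms from T to get the rank-1 residual R = [3, 1] ⊗ [-2, 3, -3] ⊗ w, so R[i,j,k] = a[i]·b[j]·w[k]. Pick indices with nonzero a[0]·b[0] = (3)·(-2) = -6. Only the fibre through (0,0,·) is needed: R[0,0,:] = T[0,0,:] − Σₗ aₗ[0]bₗ[0]cₗ = [-33, -18, -27] − (-3)·(3)·[3, 2, 1] = [-6, 0, -18]. Then w[k] = R[0,0,k] / -6 for each k, giving w = [-6, 0, -18] / -6 = [1, 0, 3].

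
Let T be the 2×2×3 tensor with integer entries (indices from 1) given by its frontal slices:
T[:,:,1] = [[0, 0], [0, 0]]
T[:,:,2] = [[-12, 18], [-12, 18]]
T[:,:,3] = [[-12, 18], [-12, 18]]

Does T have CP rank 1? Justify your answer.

Yes

If T = a ⊗ b ⊗ c then every fibre of T is a multiple of the corresponding factor, so read the factors off the fibres through the nonzero entry T[1,1,2] = -12.
The mode-1 fibre T[:,1,2] = [-12, -12] gives a = [1, 1] (primitive direction); the mode-2 fibre T[1,:,2] = [-12, 18] gives b = [2, -3]; then c[k] = T[1,1,k] / (a[1]·b[1]) = [0, -12, -12] / 2 = [0, -6, -6].
Expanding [1, 1] ⊗ [2, -3] ⊗ [0, -6, -6] reproduces all 12 entries of T, so T = [1, 1] ⊗ [2, -3] ⊗ [0, -6, -6] and rank(T) ≤ 1.
Equivalently every frontal slice T[:,:,k] is c[k] times the rank-1 matrix [1, 1] ⊗ [2, -3]. So T has rank 1 (it is nonzero).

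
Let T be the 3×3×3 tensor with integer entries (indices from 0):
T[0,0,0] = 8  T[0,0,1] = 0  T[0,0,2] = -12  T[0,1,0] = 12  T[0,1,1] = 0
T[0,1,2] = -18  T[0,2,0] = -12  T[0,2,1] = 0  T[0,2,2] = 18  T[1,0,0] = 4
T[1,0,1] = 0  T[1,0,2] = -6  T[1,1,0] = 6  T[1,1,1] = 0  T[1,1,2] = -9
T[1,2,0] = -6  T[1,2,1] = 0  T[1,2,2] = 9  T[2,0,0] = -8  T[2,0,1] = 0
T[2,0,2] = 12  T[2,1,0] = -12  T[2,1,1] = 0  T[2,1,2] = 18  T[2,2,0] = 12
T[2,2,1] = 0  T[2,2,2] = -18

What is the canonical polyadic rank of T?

Lower bound: T ≠ 0 (e.g. T[0,0,0] = 8), so rank(T) ≥ 1.
Upper bound: if T = a ∘ b ∘ c then every fibre of T is a multiple of the corresponding factor, so read the factors off the fibres through the nonzero entry T[0,0,0] = 8.
The mode-1 fibre T[:,0,0] = [8, 4, -8] gives a = [2, 1, -2] (primitive direction); the mode-2 fibre T[0,:,0] = [8, 12, -12] gives b = [2, 3, -3]; then c[k] = T[0,0,k] / (a[0]·b[0]) = [8, 0, -12] / 4 = [2, 0, -3].
Expanding [2, 1, -2] ∘ [2, 3, -3] ∘ [2, 0, -3] reproduces all 27 entries of T, so T = [2, 1, -2] ∘ [2, 3, -3] ∘ [2, 0, -3] and rank(T) ≤ 1.
These bounds meet, so rank(T) = 1.

1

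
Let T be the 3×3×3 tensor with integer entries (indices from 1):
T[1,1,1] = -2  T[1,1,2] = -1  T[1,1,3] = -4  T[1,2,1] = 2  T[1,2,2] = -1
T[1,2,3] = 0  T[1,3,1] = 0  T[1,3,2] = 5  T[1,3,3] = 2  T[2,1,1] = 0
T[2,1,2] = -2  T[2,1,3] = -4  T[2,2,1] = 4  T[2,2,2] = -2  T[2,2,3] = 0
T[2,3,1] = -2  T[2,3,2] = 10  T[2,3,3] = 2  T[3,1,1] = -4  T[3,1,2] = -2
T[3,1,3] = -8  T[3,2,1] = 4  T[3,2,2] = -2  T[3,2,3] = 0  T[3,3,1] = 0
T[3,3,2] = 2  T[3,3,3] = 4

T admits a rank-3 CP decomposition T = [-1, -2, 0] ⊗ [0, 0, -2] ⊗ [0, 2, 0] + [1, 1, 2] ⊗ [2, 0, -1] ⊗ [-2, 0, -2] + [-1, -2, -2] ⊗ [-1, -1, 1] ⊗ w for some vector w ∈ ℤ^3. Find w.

w = [2, -1, 0]

Subtract the known terms from T to get the rank-1 residual R = [-1, -2, -2] ⊗ [-1, -1, 1] ⊗ w, so R[i,j,k] = a[i]·b[j]·w[k]. Pick indices with nonzero a[1]·b[1] = (-1)·(-1) = 1. Only the fibre through (1,1,·) is needed: R[1,1,:] = T[1,1,:] − Σₗ aₗ[1]bₗ[1]cₗ = [-2, -1, -4] − (-1)·(0)·[0, 2, 0] − (1)·(2)·[-2, 0, -2] = [2, -1, 0]. Then w[k] = R[1,1,k] / 1 for each k, giving w = [2, -1, 0] / 1 = [2, -1, 0].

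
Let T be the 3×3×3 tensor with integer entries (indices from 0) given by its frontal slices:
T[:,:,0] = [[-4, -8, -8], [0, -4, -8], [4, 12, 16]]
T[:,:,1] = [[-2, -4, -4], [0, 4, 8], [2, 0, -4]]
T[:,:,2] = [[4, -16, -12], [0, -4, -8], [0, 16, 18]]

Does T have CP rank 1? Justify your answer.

The mode-3 unfolding of T (rows indexed by k, columns by (i,j) = (0,0), (0,1), (0,2), (1,0), (1,1), (1,2), (2,0), (2,1), (2,2)) is [[-4, -8, -8, 0, -4, -8, 4, 12, 16], [-2, -4, -4, 0, 4, 8, 2, 0, -4], [4, -16, -12, 0, -4, -8, 0, 16, 18]].
There the 3×3 minor on rows k ∈ {0, 1, 2}, columns (i,j) ∈ {(0,0), (0,1), (1,1)} is det [[-4, -8, -4], [-2, -4, 4], [4, -16, -4]] = -576 ≠ 0, so this unfolding has rank ≥ 3; CP rank is at least every unfolding rank, so rank(T) ≥ 3.
In particular rank(T) ≥ 3 > 1, so T is not rank-1.

No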